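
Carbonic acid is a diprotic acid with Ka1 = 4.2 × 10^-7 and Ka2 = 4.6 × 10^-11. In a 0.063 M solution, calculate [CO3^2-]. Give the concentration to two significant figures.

4.6 × 10^-11 M

First ionization gives [H+] ≈ [HCO3-] = 1.63 × 10^-4 M.
Second step: Ka2 = [H+][CO3^2-]/[HCO3-] ≈ [CO3^2-] (since [H+] ≈ [HCO3-]).
So [CO3^2-] ≈ Ka2.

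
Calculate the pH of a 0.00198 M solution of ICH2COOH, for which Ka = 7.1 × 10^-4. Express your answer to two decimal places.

ICH2COOH ⇌ ICH2COO- + H+
Ka = [H+]²/(0.00198 − [H+]) = 7.1 × 10^-4
Here C₀/Ka ≈ 2.79, so the small-[H+] approximation fails. Use the quadratic:
[H+] = (−Ka + √(Ka² + 4·Ka·C₀))/2 = 8.83 × 10^-4 M
pH = −log[H+] = −log(8.83 × 10^-4) = 3.05

pH = 3.05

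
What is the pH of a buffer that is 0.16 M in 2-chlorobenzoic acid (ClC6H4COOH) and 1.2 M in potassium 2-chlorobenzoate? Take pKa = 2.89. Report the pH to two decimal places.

pH = pKa + log([A⁻]/[HA]) = 2.89 + log(1.2/0.16)
pH = 2.89 + (+0.875) = 3.77

pH = 3.77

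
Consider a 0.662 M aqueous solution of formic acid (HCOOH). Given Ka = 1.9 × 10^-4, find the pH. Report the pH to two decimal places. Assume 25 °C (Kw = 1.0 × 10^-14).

HCOOH ⇌ HCOO- + H+
Ka = [H+]²/(0.662 − [H+]) = 1.9 × 10^-4
Assume [H+] ≪ 0.662: [H+] ≈ √(1.9 × 10^-4 × 0.662) = 1.12 × 10^-2 M
([H+]/C₀ = 1.7% < 5%, so the approximation holds.)
pH = −log(1.12 × 10^-2) = 1.95

pH = 1.95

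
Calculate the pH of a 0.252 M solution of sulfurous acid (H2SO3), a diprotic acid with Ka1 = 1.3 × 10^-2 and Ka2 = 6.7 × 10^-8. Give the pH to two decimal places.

pH = 1.29

Since Ka1 ≫ Ka2, the first ionization dominates [H+].
Ka1 = x²/(0.252 − x) = 1.3 × 10^-2
Solving the quadratic: x = (−Ka1 + √(Ka1² + 4·Ka1·C₀))/2 = 5.11 × 10^-2 M
pH = −log(5.11 × 10^-2) = 1.29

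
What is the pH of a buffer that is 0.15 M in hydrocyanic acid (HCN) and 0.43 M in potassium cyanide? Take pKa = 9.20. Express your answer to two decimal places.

pH = 9.66

pH = pKa + log([A⁻]/[HA]) = 9.20 + log(0.43/0.15)
pH = 9.20 + (+0.457) = 9.66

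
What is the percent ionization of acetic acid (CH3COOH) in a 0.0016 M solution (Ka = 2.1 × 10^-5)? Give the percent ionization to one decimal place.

CH3COOH ⇌ CH3COO- + H+; let x = [H+] at equilibrium.
Ka = x²/(C₀ − x); solving the quadratic gives x = 1.73 × 10^-4 M.
Fraction ionized = 1.73 × 10^-4 / 0.0016 = 0.1081 → 10.8%

10.8%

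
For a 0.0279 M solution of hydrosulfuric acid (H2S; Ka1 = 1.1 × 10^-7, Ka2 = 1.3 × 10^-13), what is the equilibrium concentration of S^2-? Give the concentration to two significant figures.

1.3 × 10^-13 M

First ionization gives [H+] ≈ [HS-] = 5.54 × 10^-5 M.
Second step: Ka2 = [H+][S^2-]/[HS-] ≈ [S^2-] (since [H+] ≈ [HS-]).
So [S^2-] ≈ Ka2.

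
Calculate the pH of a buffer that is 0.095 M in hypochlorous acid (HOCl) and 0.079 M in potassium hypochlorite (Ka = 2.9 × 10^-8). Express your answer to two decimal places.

pKa = −log(2.9 × 10^-8) = 7.538
Using pH = pKa + log([base]/[acid]) with [base]/[acid] = 0.079/0.095:
pH = 7.538 + (-0.080) = 7.46

pH = 7.46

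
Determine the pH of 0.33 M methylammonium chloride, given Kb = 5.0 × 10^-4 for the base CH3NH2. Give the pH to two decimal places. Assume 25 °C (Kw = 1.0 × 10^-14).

pH = 5.59

CH3NH3+ is the conjugate acid of the weak base CH3NH2.
Ka = Kw/Kb = 1.0×10^-14 / 5.0 × 10^-4 = 2.00 × 10^-11
Ka = x²/(0.33 − x) = 2.00 × 10^-11
Since Ka ≪ C₀, x ≈ √(Ka·C₀) = 2.57 × 10^-6 M.
(x/C₀ = 0.00078% < 5%, so the approximation holds.)
pH = −log[H+] = −log(2.57 × 10^-6) = 5.59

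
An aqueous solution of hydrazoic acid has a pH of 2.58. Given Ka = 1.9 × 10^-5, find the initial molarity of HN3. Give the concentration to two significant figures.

[H+] = 10^(-2.58) = 2.63 × 10^-3 M = x
Ka = x²/(C₀ − x) ⇒ C₀ = x + x²/Ka
C₀ = 2.63 × 10^-3 + (2.63 × 10^-3)²/(1.9 × 10^-5) = 3.67 × 10^-1 M

C₀ = 3.7 × 10^-1 M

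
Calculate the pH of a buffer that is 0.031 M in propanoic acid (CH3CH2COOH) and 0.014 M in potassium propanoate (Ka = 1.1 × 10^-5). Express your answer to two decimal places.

pKa = −log(1.1 × 10^-5) = 4.959
Using pH = pKa + log([base]/[acid]) with [base]/[acid] = 0.014/0.031:
pH = 4.959 + (-0.345) = 4.61

pH = 4.61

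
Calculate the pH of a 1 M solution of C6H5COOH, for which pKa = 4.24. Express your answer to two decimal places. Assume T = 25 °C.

pH = 2.12

C6H5COOH ⇌ C6H5COO- + H+
Ka = 10^(−4.24) = 5.75 × 10^-5
From the ICE table, Ka = [H+]²/(1 − [H+]) = 5.75 × 10^-5.
Assume [H+] ≪ 1: [H+] ≈ √(5.75 × 10^-5 × 1) = 7.58 × 10^-3 M
Check: 0.76% ionized — well under 5%, approximation valid.
pH = −log(7.58 × 10^-3) = 2.12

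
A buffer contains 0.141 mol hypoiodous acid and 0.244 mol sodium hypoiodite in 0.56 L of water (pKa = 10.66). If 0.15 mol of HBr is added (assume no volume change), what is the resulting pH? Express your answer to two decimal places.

pH = 10.17

After neutralization: n(HOI) = 0.291 mol, n(OI-) = 0.094 mol.
pH = pKa + log(n_OI-/n_HOI) = 10.66 + log(0.094/0.291) = 10.66 + (-0.491)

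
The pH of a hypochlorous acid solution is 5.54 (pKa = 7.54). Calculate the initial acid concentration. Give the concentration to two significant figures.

[H+] = 10^(-5.54) = 2.88 × 10^-6 M = x
Ka = 10^(−7.54) = 2.88 × 10^-8
Ka = x²/(C₀ − x) ⇒ C₀ = x + x²/Ka
C₀ = 2.88 × 10^-6 + (2.88 × 10^-6)²/(2.88 × 10^-8) = 2.91 × 10^-4 M

C₀ = 2.9 × 10^-4 M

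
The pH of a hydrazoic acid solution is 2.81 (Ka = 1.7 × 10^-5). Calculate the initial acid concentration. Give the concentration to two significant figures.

[H+] = 10^(-2.81) = 1.55 × 10^-3 M = x
Ka = x²/(C₀ − x) ⇒ C₀ = x + x²/Ka
C₀ = 1.55 × 10^-3 + (1.55 × 10^-3)²/(1.7 × 10^-5) = 1.43 × 10^-1 M

C₀ = 1.4 × 10^-1 M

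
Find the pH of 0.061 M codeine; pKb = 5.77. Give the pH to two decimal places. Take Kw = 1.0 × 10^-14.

C18H21NO3 + H2O ⇌ C18H22NO3+ + OH-
Kb = 10^(−5.77) = 1.70 × 10^-6
From the ICE table, Kb = x²/(0.061 − x) = 1.70 × 10^-6.
Neglecting x in the denominator: x = √(1.70 × 10^-6 × 0.061) = 3.22 × 10^-4 M
Check: 0.53% ionized — well under 5%, approximation valid.
pOH = −log(3.22 × 10^-4) = 3.49; pH = 14.00 − 3.49 = 10.51

pH = 10.51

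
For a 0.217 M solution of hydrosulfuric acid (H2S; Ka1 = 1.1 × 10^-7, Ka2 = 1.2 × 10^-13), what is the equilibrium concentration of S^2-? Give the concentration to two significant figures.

1.2 × 10^-13 M

First ionization gives [H+] ≈ [HS-] = 1.54 × 10^-4 M.
Second step: Ka2 = [H+][S^2-]/[HS-] ≈ [S^2-] (since [H+] ≈ [HS-]).
So [S^2-] ≈ Ka2.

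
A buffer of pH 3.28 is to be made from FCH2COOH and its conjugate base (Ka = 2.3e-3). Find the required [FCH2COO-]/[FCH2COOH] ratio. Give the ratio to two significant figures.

pKa = -log(2.3 × 10^-3) = 2.638
pH = pKa + log(r) ⇒ log(r) = 3.28 − 2.638 = +0.642
r = [FCH2COO-]/[FCH2COOH] = 10^(+0.642) = 4.39

ratio = 4.4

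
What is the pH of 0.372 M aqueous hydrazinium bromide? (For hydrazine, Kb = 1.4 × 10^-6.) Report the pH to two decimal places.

pH = 4.29

N2H5+ is the conjugate acid of the weak base N2H4.
Ka = Kw/Kb = 1.0×10^-14 / 1.4 × 10^-6 = 7.14 × 10^-9
From the ICE table, Ka = [H+]²/(0.372 − [H+]) = 7.14 × 10^-9.
Since Ka ≪ C₀, [H+] ≈ √(Ka·C₀) = 5.15 × 10^-5 M.
([H+]/C₀ = 0.014% < 5%, so the approximation holds.)
pH = −log[H+] = −log(5.15 × 10^-5) = 4.29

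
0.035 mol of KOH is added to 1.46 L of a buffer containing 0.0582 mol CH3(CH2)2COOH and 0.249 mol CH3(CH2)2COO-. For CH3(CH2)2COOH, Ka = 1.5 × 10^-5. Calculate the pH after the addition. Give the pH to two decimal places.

After neutralization: n(CH3(CH2)2COOH) = 0.0232 mol, n(CH3(CH2)2COO-) = 0.284 mol.
pKa = −log(1.5 × 10^-5) = 4.824
pH = pKa + log([A⁻]/[HA]) = 4.824 + log(0.284/0.0232) = 4.824 +1.088

pH = 5.91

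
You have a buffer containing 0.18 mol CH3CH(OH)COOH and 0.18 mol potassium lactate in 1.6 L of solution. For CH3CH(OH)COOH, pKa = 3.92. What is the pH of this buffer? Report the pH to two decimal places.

pH = 3.92

Using pH = pKa + log([base]/[acid]) with [base]/[acid] = 0.18/0.18:
pH = 3.92 + (+0.000) = 3.92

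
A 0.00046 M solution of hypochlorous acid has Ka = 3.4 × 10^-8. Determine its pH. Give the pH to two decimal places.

HOCl ⇌ OCl- + H+
Ka = [H+]²/(0.00046 − [H+]) = 3.4 × 10^-8
Neglecting [H+] in the denominator: [H+] = √(3.4 × 10^-8 × 0.00046) = 3.95 × 10^-6 M
pH = −log[H+] = −log(3.95 × 10^-6) = 5.40

pH = 5.40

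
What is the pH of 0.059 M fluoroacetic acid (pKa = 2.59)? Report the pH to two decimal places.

pH = 1.95

FCH2COOH ⇌ FCH2COO- + H+
Ka = 10^(−2.59) = 2.57 × 10^-3
From the ICE table, Ka = x²/(0.059 − x) = 2.57 × 10^-3.
The 5% rule fails; solving x² + Ka·x − Ka·C₀ = 0 exactly:
x = [−0.00257 + √(0.00257² + 0.000607)]/2 = 1.11 × 10^-2 M
pH = −log(1.11 × 10^-2) = 1.95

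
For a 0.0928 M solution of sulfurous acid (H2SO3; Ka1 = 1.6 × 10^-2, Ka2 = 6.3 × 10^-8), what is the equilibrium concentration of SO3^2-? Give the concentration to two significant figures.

First ionization gives [H+] ≈ [HSO3-] = 3.14 × 10^-2 M.
Second step: Ka2 = [H+][SO3^2-]/[HSO3-] ≈ [SO3^2-] (since [H+] ≈ [HSO3-]).
So [SO3^2-] ≈ Ka2.

6.3 × 10^-8 M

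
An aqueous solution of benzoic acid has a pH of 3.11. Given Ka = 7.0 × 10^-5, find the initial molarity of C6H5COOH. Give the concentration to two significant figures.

[H+] = 10^(-3.11) = 7.76 × 10^-4 M = x
Ka = x²/(C₀ − x) ⇒ C₀ = x + x²/Ka
C₀ = 7.76 × 10^-4 + (7.76 × 10^-4)²/(7.0 × 10^-5) = 9.38 × 10^-3 M

C₀ = 9.4 × 10^-3 M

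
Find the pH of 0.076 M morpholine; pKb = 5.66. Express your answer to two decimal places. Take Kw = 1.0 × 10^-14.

C4H8ONH + H2O ⇌ C4H8ONH2+ + OH-
Kb = 10^(−5.66) = 2.19 × 10^-6
From the ICE table, Kb = x²/(0.076 − x) = 2.19 × 10^-6.
Neglecting x in the denominator: x = √(2.19 × 10^-6 × 0.076) = 4.08 × 10^-4 M
Check: 0.54% ionized — well under 5%, approximation valid.
pOH = 3.39, so pH = 14.00 − pOH = 10.61

pH = 10.61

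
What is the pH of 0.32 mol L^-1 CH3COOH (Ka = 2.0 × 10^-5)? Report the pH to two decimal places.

CH3COOH ⇌ CH3COO- + H+
Let x = [H+] at equilibrium. Ka = x²/(0.32 − x).
Assume x ≪ 0.32: x ≈ √(2.0 × 10^-5 × 0.32) = 2.53 × 10^-3 M
(x/C₀ = 0.79% < 5%, so the approximation holds.)
pH = −log(2.53 × 10^-3) = 2.60

pH = 2.60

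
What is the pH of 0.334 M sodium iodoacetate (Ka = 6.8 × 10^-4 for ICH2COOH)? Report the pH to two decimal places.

ICH2COO- is the conjugate base of the weak acid ICH2COOH.
Kb = Kw/Ka = 1.0×10^-14 / 6.8 × 10^-4 = 1.47 × 10^-11
Kb = x²/(0.334 − x) = 1.47 × 10^-11
Neglecting x in the denominator: x = √(1.47 × 10^-11 × 0.334) = 2.22 × 10^-6 M
pOH = 5.65, so pH = 14.00 − pOH = 8.35

pH = 8.35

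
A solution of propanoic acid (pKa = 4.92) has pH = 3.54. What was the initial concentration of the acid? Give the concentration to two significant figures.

C₀ = 7.2 × 10^-3 M

[H+] = 10^(-3.54) = 2.88 × 10^-4 M = x
Ka = 10^(−4.92) = 1.20 × 10^-5
Ka = x²/(C₀ − x) ⇒ C₀ = x + x²/Ka
C₀ = 2.88 × 10^-4 + (2.88 × 10^-4)²/(1.20 × 10^-5) = 7.20 × 10^-3 M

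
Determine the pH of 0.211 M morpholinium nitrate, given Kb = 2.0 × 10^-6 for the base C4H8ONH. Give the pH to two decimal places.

pH = 4.49

C4H8ONH2+ is the conjugate acid of the weak base C4H8ONH.
Ka = Kw/Kb = 1.0×10^-14 / 2.0 × 10^-6 = 5.00 × 10^-9
From the ICE table, Ka = [H+]²/(0.211 − [H+]) = 5.00 × 10^-9.
Since Ka ≪ C₀, [H+] ≈ √(Ka·C₀) = 3.25 × 10^-5 M.
([H+]/C₀ = 0.015% < 5%, so the approximation holds.)
pH = −log[H+] = −log(3.25 × 10^-5) = 4.49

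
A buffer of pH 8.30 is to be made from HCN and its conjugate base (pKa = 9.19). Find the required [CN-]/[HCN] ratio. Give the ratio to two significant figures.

pH = pKa + log(r) ⇒ log(r) = 8.30 − 9.19 = -0.89
r = [CN-]/[HCN] = 10^(-0.89) = 0.129

ratio = 0.13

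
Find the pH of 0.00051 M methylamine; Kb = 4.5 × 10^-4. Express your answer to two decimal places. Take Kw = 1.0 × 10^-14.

CH3NH2 + H2O ⇌ CH3NH3+ + OH-
Let x = [OH-] at equilibrium. Kb = x²/(0.00051 − x).
Here C₀/Kb ≈ 1.13, so the small-x approximation fails. Use the quadratic:
x = [−0.00045 + √(0.00045² + 9.18e-07)]/2 = 3.04 × 10^-4 M
pOH = −log(3.04 × 10^-4) = 3.52; pH = 14.00 − 3.52 = 10.48

pH = 10.48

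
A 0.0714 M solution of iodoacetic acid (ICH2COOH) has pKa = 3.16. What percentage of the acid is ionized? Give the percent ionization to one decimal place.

ICH2COOH ⇌ ICH2COO- + H+; let x = [H+] at equilibrium.
Ka = 10^(−3.16) = 6.92 × 10^-4
Ka = x²/(C₀ − x); solving the quadratic gives x = 6.69 × 10^-3 M.
Fraction ionized = 6.69 × 10^-3 / 0.0714 = 0.0937 → 9.4%

9.4%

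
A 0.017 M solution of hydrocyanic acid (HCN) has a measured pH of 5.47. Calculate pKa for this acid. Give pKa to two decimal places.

pKa = 9.17

[H+] = 10^(-5.47) = 3.39 × 10^-6 M
At equilibrium [HA] = 0.017 − 3.39 × 10^-6 = 1.70 × 10^-2 M
Ka = [H+][A-]/[HA] = (3.39 × 10^-6)² / 1.70 × 10^-2 = 6.76 × 10^-10
pKa = -log(6.76 × 10^-10) = 9.17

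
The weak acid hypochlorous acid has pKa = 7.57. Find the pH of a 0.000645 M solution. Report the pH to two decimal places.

pH = 5.38

HOCl ⇌ OCl- + H+
Ka = 10^(−7.57) = 2.69 × 10^-8
From the ICE table, Ka = x²/(0.000645 − x) = 2.69 × 10^-8.
Assume x ≪ 0.000645: x ≈ √(2.69 × 10^-8 × 0.000645) = 4.17 × 10^-6 M
pH = −log[H+] = −log(4.17 × 10^-6) = 5.38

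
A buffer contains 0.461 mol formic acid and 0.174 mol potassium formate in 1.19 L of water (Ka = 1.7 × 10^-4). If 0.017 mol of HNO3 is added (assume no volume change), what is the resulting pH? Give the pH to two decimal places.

pH = 3.29

Added H+ converts HCOO- to HCOOH: HCOOH → 0.478 mol, HCOO- → 0.157 mol.
pKa = −log(1.7 × 10^-4) = 3.770
pH = pKa + log([A⁻]/[HA]) = 3.770 + log(0.157/0.478) = 3.770 -0.484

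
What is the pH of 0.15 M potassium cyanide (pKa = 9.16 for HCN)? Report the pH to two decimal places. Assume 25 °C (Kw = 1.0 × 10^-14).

CN- is the conjugate base of the weak acid HCN.
Ka = 10^(−9.16) = 6.92 × 10^-10
Kb = Kw/Ka = 1.0×10^-14 / 6.92 × 10^-10 = 1.45 × 10^-5
Let x = [OH-] at equilibrium. Kb = x²/(0.15 − x).
Since Kb ≪ C₀, x ≈ √(Kb·C₀) = 1.47 × 10^-3 M.
Check: 0.98% ionized — well under 5%, approximation valid.
pOH = −log(1.47 × 10^-3) = 2.83; pH = 14.00 − 2.83 = 11.17

pH = 11.17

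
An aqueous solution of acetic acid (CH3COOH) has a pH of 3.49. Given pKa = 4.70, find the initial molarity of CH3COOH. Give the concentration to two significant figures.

[H+] = 10^(-3.49) = 3.24 × 10^-4 M = x
Ka = 10^(−4.70) = 2.00 × 10^-5
Ka = x²/(C₀ − x) ⇒ C₀ = x + x²/Ka
C₀ = 3.24 × 10^-4 + (3.24 × 10^-4)²/(2.00 × 10^-5) = 5.57 × 10^-3 M

C₀ = 5.6 × 10^-3 M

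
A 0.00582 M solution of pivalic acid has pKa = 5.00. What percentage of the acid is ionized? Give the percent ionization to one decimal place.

4.1%

(CH3)3CCOOH ⇌ (CH3)3CCOO- + H+; let x = [H+] at equilibrium.
Ka = 10^(−5.00) = 1.00 × 10^-5
x ≈ √(Ka·C₀) = √(1.00 × 10^-5 × 0.00582) = 2.41 × 10^-4 M
% ionization = x/C₀ × 100% = 2.41 × 10^-4/0.00582 × 100% = 4.1%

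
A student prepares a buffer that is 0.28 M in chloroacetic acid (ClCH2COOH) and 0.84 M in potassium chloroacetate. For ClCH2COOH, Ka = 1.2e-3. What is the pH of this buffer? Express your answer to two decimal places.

pH = 3.40

pKa = −log(1.2 × 10^-3) = 2.921
Using pH = pKa + log([base]/[acid]) with [base]/[acid] = 0.84/0.28:
pH = 2.921 + (+0.477) = 3.40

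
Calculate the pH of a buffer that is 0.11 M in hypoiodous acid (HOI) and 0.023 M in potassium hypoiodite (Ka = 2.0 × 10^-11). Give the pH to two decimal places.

pKa = −log(2.0 × 10^-11) = 10.699
Henderson–Hasselbalch: pH = pKa + log([OI-]/[HOI]) = 10.699 + log(0.023/0.11)
pH = 10.699 + (-0.680) = 10.02

pH = 10.02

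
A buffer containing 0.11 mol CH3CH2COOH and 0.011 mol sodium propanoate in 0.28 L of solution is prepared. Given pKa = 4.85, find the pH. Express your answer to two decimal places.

pH = pKa + log([A⁻]/[HA]) = 4.85 + log(0.011/0.11)
pH = 4.85 + (-1.000) = 3.85

pH = 3.85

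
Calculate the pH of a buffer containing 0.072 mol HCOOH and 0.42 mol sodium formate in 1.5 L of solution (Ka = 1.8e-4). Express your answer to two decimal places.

pKa = −log(1.8 × 10^-4) = 3.745
pH = pKa + log([A⁻]/[HA]) = 3.745 + log(0.42/0.072)
pH = 3.745 + (+0.766) = 4.51

pH = 4.51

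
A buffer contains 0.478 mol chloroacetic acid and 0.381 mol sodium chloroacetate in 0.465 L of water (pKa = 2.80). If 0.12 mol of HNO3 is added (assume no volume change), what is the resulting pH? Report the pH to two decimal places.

Added H+ converts ClCH2COO- to ClCH2COOH: ClCH2COOH → 0.598 mol, ClCH2COO- → 0.261 mol.
pH = pKa + log(n_ClCH2COO-/n_ClCH2COOH) = 2.80 + log(0.261/0.598) = 2.80 + (-0.360)

pH = 2.44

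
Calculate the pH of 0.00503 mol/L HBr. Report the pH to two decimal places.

pH = 2.30

HBr is a strong acid and dissociates completely, so [H+] = 0.00503 M.
pH = -log(0.00503) = 2.30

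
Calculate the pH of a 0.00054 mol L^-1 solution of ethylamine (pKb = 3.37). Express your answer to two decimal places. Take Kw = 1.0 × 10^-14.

C2H5NH2 + H2O ⇌ C2H5NH3+ + OH-
Kb = 10^(−3.37) = 4.27 × 10^-4
Kb = x²/(0.00054 − x) = 4.27 × 10^-4
Here C₀/Kb ≈ 1.26, so the small-x approximation fails. Use the quadratic:
x = [−0.000427 + √(0.000427² + 9.22e-07)]/2 = 3.12 × 10^-4 M
pOH = 3.51, so pH = 14.00 − pOH = 10.49

pH = 10.49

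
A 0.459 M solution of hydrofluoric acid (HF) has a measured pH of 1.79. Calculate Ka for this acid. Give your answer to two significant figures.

[H+] = 10^(-1.79) = 1.62 × 10^-2 M
At equilibrium [HA] = 0.459 − 1.62 × 10^-2 = 4.43 × 10^-1 M
Ka = [H+][A-]/[HA] = (1.62 × 10^-2)² / 4.43 × 10^-1 = 5.9 × 10^-4

Ka = 5.9 × 10^-4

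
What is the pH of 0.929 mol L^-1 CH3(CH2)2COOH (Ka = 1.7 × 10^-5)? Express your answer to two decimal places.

CH3(CH2)2COOH ⇌ CH3(CH2)2COO- + H+
From the ICE table, Ka = [H+]²/(0.929 − [H+]) = 1.7 × 10^-5.
Neglecting [H+] in the denominator: [H+] = √(1.7 × 10^-5 × 0.929) = 3.97 × 10^-3 M
Check: 0.43% ionized — well under 5%, approximation valid.
pH = −log[H+] = −log(3.97 × 10^-3) = 2.40

pH = 2.40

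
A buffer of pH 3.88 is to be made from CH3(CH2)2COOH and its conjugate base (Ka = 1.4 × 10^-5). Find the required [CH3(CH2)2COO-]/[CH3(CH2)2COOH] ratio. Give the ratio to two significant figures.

ratio = 0.11

pKa = -log(1.4 × 10^-5) = 4.854
pH = pKa + log(r) ⇒ log(r) = 3.88 − 4.854 = -0.974
r = [CH3(CH2)2COO-]/[CH3(CH2)2COOH] = 10^(-0.974) = 0.106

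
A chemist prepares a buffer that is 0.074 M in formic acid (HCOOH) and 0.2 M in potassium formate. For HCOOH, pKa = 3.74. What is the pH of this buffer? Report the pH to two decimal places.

Henderson–Hasselbalch: pH = pKa + log([HCOO-]/[HCOOH]) = 3.74 + log(0.2/0.074)
pH = 3.74 + (+0.432) = 4.17

pH = 4.17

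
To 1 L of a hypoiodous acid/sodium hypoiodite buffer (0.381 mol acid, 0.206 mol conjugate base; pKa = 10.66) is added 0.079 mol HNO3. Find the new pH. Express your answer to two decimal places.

pH = 10.10

Added H+ converts OI- to HOI: HOI → 0.46 mol, OI- → 0.127 mol.
pH = pKa + log(n_OI-/n_HOI) = 10.66 + log(0.127/0.46) = 10.66 + (-0.559)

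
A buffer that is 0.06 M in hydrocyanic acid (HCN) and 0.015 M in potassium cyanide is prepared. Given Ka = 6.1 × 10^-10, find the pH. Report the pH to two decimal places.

pKa = −log(6.1 × 10^-10) = 9.215
pH = pKa + log([A⁻]/[HA]) = 9.215 + log(0.015/0.06)
pH = 9.215 + (-0.602) = 8.61

pH = 8.61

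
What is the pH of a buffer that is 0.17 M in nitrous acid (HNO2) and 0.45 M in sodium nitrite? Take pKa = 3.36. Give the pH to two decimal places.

pH = 3.78

Using pH = pKa + log([base]/[acid]) with [base]/[acid] = 0.45/0.17:
pH = 3.36 + (+0.423) = 3.78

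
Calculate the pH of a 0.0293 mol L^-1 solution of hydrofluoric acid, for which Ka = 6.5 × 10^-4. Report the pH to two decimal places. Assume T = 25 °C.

HF ⇌ F- + H+
Let x = [H+] at equilibrium. Ka = x²/(0.0293 − x).
Here C₀/Ka ≈ 45.1, so the small-x approximation fails. Use the quadratic:
x = [−0.00065 + √(0.00065² + 7.62e-05)]/2 = 4.05 × 10^-3 M
pH = −log[H+] = −log(4.05 × 10^-3) = 2.39

pH = 2.39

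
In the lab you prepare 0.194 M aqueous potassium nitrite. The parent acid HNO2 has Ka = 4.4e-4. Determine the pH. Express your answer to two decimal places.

pH = 8.32

NO2- is the conjugate base of the weak acid HNO2.
Kb = Kw/Ka = 1.0×10^-14 / 4.4 × 10^-4 = 2.27 × 10^-11
From the ICE table, Kb = [OH-]²/(0.194 − [OH-]) = 2.27 × 10^-11.
Assume [OH-] ≪ 0.194: [OH-] ≈ √(2.27 × 10^-11 × 0.194) = 2.10 × 10^-6 M
Check: 0.0011% ionized — well under 5%, approximation valid.
pOH = −log(2.10 × 10^-6) = 5.68; pH = 14.00 − 5.68 = 8.32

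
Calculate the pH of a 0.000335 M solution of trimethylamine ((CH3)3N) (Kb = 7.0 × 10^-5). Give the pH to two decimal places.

pH = 10.09

(CH3)3N + H2O ⇌ (CH3)3NH+ + OH-
From the ICE table, Kb = x²/(0.000335 − x) = 7.0 × 10^-5.
The 5% rule fails; solving x² + Kb·x − Kb·C₀ = 0 exactly:
x = [−7e-05 + √(7e-05² + 9.38e-08)]/2 = 1.22 × 10^-4 M
pOH = −log(1.22 × 10^-4) = 3.91; pH = 14.00 − 3.91 = 10.09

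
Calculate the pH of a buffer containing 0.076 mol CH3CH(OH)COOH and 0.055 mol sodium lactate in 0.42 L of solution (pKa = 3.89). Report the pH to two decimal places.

pH = 3.75

Using pH = pKa + log([base]/[acid]) with [base]/[acid] = 0.055/0.076:
pH = 3.89 + (-0.140) = 3.75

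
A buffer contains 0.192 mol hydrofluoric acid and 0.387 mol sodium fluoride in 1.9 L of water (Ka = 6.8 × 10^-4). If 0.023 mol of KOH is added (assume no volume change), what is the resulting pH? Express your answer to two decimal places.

pH = 3.55

After neutralization: n(HF) = 0.169 mol, n(F-) = 0.41 mol.
pKa = −log(6.8 × 10^-4) = 3.167
pH = pKa + log(n_F-/n_HF) = 3.167 + log(0.41/0.169) = 3.167 + (+0.385)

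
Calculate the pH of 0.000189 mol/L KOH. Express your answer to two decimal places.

pH = 10.28

KOH is a strong base; [OH-] = 0.000189 M.
pOH = -log(0.000189) = 3.72
pH = 14.00 - 3.72 = 10.28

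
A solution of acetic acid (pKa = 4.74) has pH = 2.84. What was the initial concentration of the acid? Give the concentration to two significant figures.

[H+] = 10^(-2.84) = 1.45 × 10^-3 M = x
Ka = 10^(−4.74) = 1.82 × 10^-5
Ka = x²/(C₀ − x) ⇒ C₀ = x + x²/Ka
C₀ = 1.45 × 10^-3 + (1.45 × 10^-3)²/(1.82 × 10^-5) = 1.17 × 10^-1 M

C₀ = 1.2 × 10^-1 M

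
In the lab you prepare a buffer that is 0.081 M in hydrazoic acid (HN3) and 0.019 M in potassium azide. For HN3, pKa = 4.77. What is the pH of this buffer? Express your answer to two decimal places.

Henderson–Hasselbalch: pH = pKa + log([N3-]/[HN3]) = 4.77 + log(0.019/0.081)
pH = 4.77 + (-0.630) = 4.14

pH = 4.14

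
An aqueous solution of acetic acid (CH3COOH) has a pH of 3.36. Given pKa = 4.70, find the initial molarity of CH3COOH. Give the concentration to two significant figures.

[H+] = 10^(-3.36) = 4.37 × 10^-4 M = x
Ka = 10^(−4.70) = 2.00 × 10^-5
Ka = x²/(C₀ − x) ⇒ C₀ = x + x²/Ka
C₀ = 4.37 × 10^-4 + (4.37 × 10^-4)²/(2.00 × 10^-5) = 9.99 × 10^-3 M

C₀ = 1.0 × 10^-2 M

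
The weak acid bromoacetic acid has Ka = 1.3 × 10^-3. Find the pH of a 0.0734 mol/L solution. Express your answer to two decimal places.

BrCH2COOH ⇌ BrCH2COO- + H+
From the ICE table, Ka = x²/(0.0734 − x) = 1.3 × 10^-3.
The 5% rule fails; solving x² + Ka·x − Ka·C₀ = 0 exactly:
x = (−Ka + √(Ka² + 4·Ka·C₀))/2 = 9.14 × 10^-3 M
pH = −log[H+] = −log(9.14 × 10^-3) = 2.04

pH = 2.04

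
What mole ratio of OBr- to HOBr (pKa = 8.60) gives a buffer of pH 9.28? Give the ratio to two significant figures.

pH = pKa + log(r) ⇒ log(r) = 9.28 − 8.60 = +0.68
r = [OBr-]/[HOBr] = 10^(+0.68) = 4.79

ratio = 4.8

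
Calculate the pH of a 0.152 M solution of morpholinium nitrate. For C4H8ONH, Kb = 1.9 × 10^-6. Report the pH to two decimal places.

C4H8ONH2+ is the conjugate acid of the weak base C4H8ONH.
Ka = Kw/Kb = 1.0×10^-14 / 1.9 × 10^-6 = 5.26 × 10^-9
Ka = x²/(0.152 − x) = 5.26 × 10^-9
Assume x ≪ 0.152: x ≈ √(5.26 × 10^-9 × 0.152) = 2.83 × 10^-5 M
(x/C₀ = 0.019% < 5%, so the approximation holds.)
pH = −log(2.83 × 10^-5) = 4.55

pH = 4.55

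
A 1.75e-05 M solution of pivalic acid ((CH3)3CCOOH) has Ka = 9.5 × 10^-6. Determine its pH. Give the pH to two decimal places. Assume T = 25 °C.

pH = 5.05

(CH3)3CCOOH ⇌ (CH3)3CCOO- + H+
From the ICE table, Ka = x²/(1.75e-05 − x) = 9.5 × 10^-6.
The 5% rule fails; solving x² + Ka·x − Ka·C₀ = 0 exactly:
x = [−9.5e-06 + √(9.5e-06² + 6.65e-10)]/2 = 8.99 × 10^-6 M
pH = −log(8.99 × 10^-6) = 5.05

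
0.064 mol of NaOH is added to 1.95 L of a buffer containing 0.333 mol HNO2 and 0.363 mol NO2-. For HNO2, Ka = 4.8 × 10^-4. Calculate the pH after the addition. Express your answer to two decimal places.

pH = 3.52

After neutralization: n(HNO2) = 0.269 mol, n(NO2-) = 0.427 mol.
pKa = −log(4.8 × 10^-4) = 3.319
Henderson–Hasselbalch with mole ratio 0.427/0.269: pH = 3.319 + (+0.201)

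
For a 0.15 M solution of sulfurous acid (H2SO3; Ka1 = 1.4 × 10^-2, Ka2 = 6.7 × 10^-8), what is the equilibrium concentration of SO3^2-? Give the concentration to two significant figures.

First ionization gives [H+] ≈ [HSO3-] = 3.94 × 10^-2 M.
Second step: Ka2 = [H+][SO3^2-]/[HSO3-] ≈ [SO3^2-] (since [H+] ≈ [HSO3-]).
So [SO3^2-] ≈ Ka2.

6.7 × 10^-8 M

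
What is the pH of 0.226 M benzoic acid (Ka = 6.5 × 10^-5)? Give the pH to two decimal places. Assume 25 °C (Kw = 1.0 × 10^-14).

pH = 2.42

C6H5COOH ⇌ C6H5COO- + H+
From the ICE table, Ka = [H+]²/(0.226 − [H+]) = 6.5 × 10^-5.
Neglecting [H+] in the denominator: [H+] = √(6.5 × 10^-5 × 0.226) = 3.83 × 10^-3 M
pH = −log(3.83 × 10^-3) = 2.42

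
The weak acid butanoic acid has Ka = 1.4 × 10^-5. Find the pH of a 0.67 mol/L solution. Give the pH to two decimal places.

CH3(CH2)2COOH ⇌ CH3(CH2)2COO- + H+
Ka = [H+]²/(0.67 − [H+]) = 1.4 × 10^-5
Assume [H+] ≪ 0.67: [H+] ≈ √(1.4 × 10^-5 × 0.67) = 3.06 × 10^-3 M
pH = −log(3.06 × 10^-3) = 2.51

pH = 2.51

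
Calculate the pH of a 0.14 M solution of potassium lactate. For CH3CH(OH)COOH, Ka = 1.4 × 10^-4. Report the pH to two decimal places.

CH3CH(OH)COO- is the conjugate base of the weak acid CH3CH(OH)COOH.
Kb = Kw/Ka = 1.0×10^-14 / 1.4 × 10^-4 = 7.14 × 10^-11
Let x = [OH-] at equilibrium. Kb = x²/(0.14 − x).
Since Kb ≪ C₀, x ≈ √(Kb·C₀) = 3.16 × 10^-6 M.
(x/C₀ = 0.0023% < 5%, so the approximation holds.)
pOH = 5.50, so pH = 14.00 − pOH = 8.50

pH = 8.50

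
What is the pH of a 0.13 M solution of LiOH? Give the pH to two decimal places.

pH = 13.11

LiOH is a strong base; [OH-] = 0.13 M.
pOH = -log(0.13) = 0.89
pH = 14.00 - 0.89 = 13.11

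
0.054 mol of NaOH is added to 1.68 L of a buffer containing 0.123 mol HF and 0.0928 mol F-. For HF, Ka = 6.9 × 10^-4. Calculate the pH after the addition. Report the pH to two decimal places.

pH = 3.49

OH- converts HF to F-: HF → 0.069 mol, F- → 0.147 mol.
pKa = −log(6.9 × 10^-4) = 3.161
Henderson–Hasselbalch with mole ratio 0.147/0.069: pH = 3.161 + (+0.328)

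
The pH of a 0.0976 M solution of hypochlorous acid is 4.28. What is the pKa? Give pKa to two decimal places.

[H+] = 10^(-4.28) = 5.25 × 10^-5 M
At equilibrium [HA] = 0.0976 − 5.25 × 10^-5 = 9.75 × 10^-2 M
Ka = [H+][A-]/[HA] = (5.25 × 10^-5)² / 9.75 × 10^-2 = 2.83 × 10^-8
pKa = -log(2.83 × 10^-8) = 7.55

pKa = 7.55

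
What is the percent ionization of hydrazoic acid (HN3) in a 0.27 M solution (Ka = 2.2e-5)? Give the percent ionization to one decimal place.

HN3 ⇌ N3- + H+; let x = [H+] at equilibrium.
x ≈ √(Ka·C₀) = √(2.2 × 10^-5 × 0.27) = 2.44 × 10^-3 M
% ionization = x/C₀ × 100% = 2.44 × 10^-3/0.27 × 100% = 0.9%

0.9%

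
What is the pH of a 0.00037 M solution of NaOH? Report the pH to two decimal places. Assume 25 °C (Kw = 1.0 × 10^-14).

pH = 10.57

NaOH is a strong base; [OH-] = 0.00037 M.
pOH = -log(0.00037) = 3.43
pH = 14.00 - 3.43 = 10.57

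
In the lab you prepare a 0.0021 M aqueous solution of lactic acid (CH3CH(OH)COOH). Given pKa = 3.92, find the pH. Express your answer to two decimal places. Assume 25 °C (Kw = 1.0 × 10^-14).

CH3CH(OH)COOH ⇌ CH3CH(OH)COO- + H+
Ka = 10^(−3.92) = 1.20 × 10^-4
From the ICE table, Ka = [H+]²/(0.0021 − [H+]) = 1.20 × 10^-4.
[H+] is not negligible relative to C₀; solve [H+]² + 0.00012·[H+] − 2.52e-07 = 0.
[H+] = [−0.00012 + √(0.00012² + 1.01e-06)]/2 = 4.46 × 10^-4 M
pH = −log(4.46 × 10^-4) = 3.35

pH = 3.35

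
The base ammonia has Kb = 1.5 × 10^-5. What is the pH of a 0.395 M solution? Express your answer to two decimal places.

NH3 + H2O ⇌ NH4+ + OH-
Let x = [OH-] at equilibrium. Kb = x²/(0.395 − x).
Assume x ≪ 0.395: x ≈ √(1.5 × 10^-5 × 0.395) = 2.43 × 10^-3 M
Check: 0.62% ionized — well under 5%, approximation valid.
pOH = −log(2.43 × 10^-3) = 2.61; pH = 14.00 − 2.61 = 11.39

pH = 11.39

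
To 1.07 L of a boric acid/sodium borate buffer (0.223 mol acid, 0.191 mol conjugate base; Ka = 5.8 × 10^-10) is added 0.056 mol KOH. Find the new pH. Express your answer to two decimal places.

pH = 9.41

OH- converts B(OH)3 to B(OH)4-: B(OH)3 → 0.167 mol, B(OH)4- → 0.247 mol.
pKa = −log(5.8 × 10^-10) = 9.237
pH = pKa + log([A⁻]/[HA]) = 9.237 + log(0.247/0.167) = 9.237 +0.170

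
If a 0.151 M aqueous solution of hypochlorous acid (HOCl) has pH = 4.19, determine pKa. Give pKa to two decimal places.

[H+] = 10^(-4.19) = 6.46 × 10^-5 M
At equilibrium [HA] = 0.151 − 6.46 × 10^-5 = 1.51 × 10^-1 M
Ka = [H+][A-]/[HA] = (6.46 × 10^-5)² / 1.51 × 10^-1 = 2.76 × 10^-8
pKa = -log(2.76 × 10^-8) = 7.56

pKa = 7.56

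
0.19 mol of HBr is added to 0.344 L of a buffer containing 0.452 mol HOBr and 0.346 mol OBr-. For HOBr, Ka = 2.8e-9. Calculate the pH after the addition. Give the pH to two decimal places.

Added H+ converts OBr- to HOBr: HOBr → 0.642 mol, OBr- → 0.156 mol.
pKa = −log(2.8 × 10^-9) = 8.553
pH = pKa + log([A⁻]/[HA]) = 8.553 + log(0.156/0.642) = 8.553 -0.614

pH = 7.94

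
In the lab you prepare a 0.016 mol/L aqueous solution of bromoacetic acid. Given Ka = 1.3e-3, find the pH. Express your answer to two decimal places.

pH = 2.40

BrCH2COOH ⇌ BrCH2COO- + H+
From the ICE table, Ka = x²/(0.016 − x) = 1.3 × 10^-3.
Here C₀/Ka ≈ 12.3, so the small-x approximation fails. Use the quadratic:
x = (−Ka + √(Ka² + 4·Ka·C₀))/2 = 3.96 × 10^-3 M
pH = −log(3.96 × 10^-3) = 2.40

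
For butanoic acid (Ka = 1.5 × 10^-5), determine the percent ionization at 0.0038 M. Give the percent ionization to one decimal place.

6.1%

CH3(CH2)2COOH ⇌ CH3(CH2)2COO- + H+; let x = [H+] at equilibrium.
Solve x² + 1.5e-05x − 5.7e-08 = 0 → x = 2.31 × 10^-4 M
Fraction ionized = 2.31 × 10^-4 / 0.0038 = 0.0608 → 6.1%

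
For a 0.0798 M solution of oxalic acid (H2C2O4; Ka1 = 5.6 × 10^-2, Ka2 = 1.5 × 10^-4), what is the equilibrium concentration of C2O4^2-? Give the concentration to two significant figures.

1.5 × 10^-4 M

First ionization gives [H+] ≈ [HC2O4-] = 4.45 × 10^-2 M.
Second step: Ka2 = [H+][C2O4^2-]/[HC2O4-] ≈ [C2O4^2-] (since [H+] ≈ [HC2O4-]).
So [C2O4^2-] ≈ Ka2.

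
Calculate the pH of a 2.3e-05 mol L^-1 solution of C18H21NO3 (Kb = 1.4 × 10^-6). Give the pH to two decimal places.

pH = 8.70

C18H21NO3 + H2O ⇌ C18H22NO3+ + OH-
Kb = [OH-]²/(2.3e-05 − [OH-]) = 1.4 × 10^-6
The 5% rule fails; solving [OH-]² + Kb·[OH-] − Kb·C₀ = 0 exactly:
[OH-] = [−1.4e-06 + √(1.4e-06² + 1.29e-10)]/2 = 5.02 × 10^-6 M
pOH = 5.30, so pH = 14.00 − pOH = 8.70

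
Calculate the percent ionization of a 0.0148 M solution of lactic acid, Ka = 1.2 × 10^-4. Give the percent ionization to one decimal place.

CH3CH(OH)COOH ⇌ CH3CH(OH)COO- + H+; let x = [H+] at equilibrium.
Solve x² + 0.00012x − 1.78e-06 = 0 → x = 1.27 × 10^-3 M
% ionization = x/C₀ × 100% = 1.27 × 10^-3/0.0148 × 100% = 8.6%

8.6%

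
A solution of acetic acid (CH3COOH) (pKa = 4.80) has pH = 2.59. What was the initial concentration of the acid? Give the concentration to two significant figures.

[H+] = 10^(-2.59) = 2.57 × 10^-3 M = x
Ka = 10^(−4.80) = 1.58 × 10^-5
Ka = x²/(C₀ − x) ⇒ C₀ = x + x²/Ka
C₀ = 2.57 × 10^-3 + (2.57 × 10^-3)²/(1.58 × 10^-5) = 4.21 × 10^-1 M

C₀ = 4.2 × 10^-1 M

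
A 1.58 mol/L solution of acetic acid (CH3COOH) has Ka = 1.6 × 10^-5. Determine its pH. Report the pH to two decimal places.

CH3COOH ⇌ CH3COO- + H+
From the ICE table, Ka = x²/(1.58 − x) = 1.6 × 10^-5.
Neglecting x in the denominator: x = √(1.6 × 10^-5 × 1.58) = 5.03 × 10^-3 M
pH = −log[H+] = −log(5.03 × 10^-3) = 2.30

pH = 2.30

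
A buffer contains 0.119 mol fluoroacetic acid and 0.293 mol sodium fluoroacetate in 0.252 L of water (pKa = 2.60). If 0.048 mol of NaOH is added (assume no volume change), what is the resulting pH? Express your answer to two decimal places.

pH = 3.28

OH- converts FCH2COOH to FCH2COO-: FCH2COOH → 0.071 mol, FCH2COO- → 0.341 mol.
Henderson–Hasselbalch with mole ratio 0.341/0.071: pH = 2.60 + (+0.681)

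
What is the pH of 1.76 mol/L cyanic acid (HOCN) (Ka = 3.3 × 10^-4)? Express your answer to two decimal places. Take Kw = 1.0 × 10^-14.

HOCN ⇌ OCN- + H+
Let x = [H+] at equilibrium. Ka = x²/(1.76 − x).
Neglecting x in the denominator: x = √(3.3 × 10^-4 × 1.76) = 2.41 × 10^-2 M
Check: 1.4% ionized — well under 5%, approximation valid.
pH = −log[H+] = −log(2.41 × 10^-2) = 1.62

pH = 1.62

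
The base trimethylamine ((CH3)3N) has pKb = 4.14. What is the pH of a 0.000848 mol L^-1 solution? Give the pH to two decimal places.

(CH3)3N + H2O ⇌ (CH3)3NH+ + OH-
Kb = 10^(−4.14) = 7.24 × 10^-5
Let x = [OH-] at equilibrium. Kb = x²/(0.000848 − x).
The 5% rule fails; solving x² + Kb·x − Kb·C₀ = 0 exactly:
x = [−7.24e-05 + √(7.24e-05² + 2.46e-07)]/2 = 2.14 × 10^-4 M
pOH = −log(2.14 × 10^-4) = 3.67; pH = 14.00 − 3.67 = 10.33

pH = 10.33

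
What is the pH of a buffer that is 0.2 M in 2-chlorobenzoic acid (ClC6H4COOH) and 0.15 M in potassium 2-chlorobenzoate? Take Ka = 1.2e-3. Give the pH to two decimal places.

pH = 2.80

pKa = −log(1.2 × 10^-3) = 2.921
Henderson–Hasselbalch: pH = pKa + log([ClC6H4COO-]/[ClC6H4COOH]) = 2.921 + log(0.15/0.2)
pH = 2.921 + (-0.125) = 2.80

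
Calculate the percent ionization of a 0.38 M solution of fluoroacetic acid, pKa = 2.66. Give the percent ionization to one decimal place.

7.3%

FCH2COOH ⇌ FCH2COO- + H+; let x = [H+] at equilibrium.
Ka = 10^(−2.66) = 2.19 × 10^-3
Ka = x²/(C₀ − x); solving the quadratic gives x = 2.78 × 10^-2 M.
% ionization = x/C₀ × 100% = 2.78 × 10^-2/0.38 × 100% = 7.3%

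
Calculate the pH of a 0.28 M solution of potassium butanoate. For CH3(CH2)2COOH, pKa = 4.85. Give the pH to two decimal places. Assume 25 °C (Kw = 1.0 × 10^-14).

pH = 9.15

CH3(CH2)2COO- is the conjugate base of the weak acid CH3(CH2)2COOH.
Ka = 10^(−4.85) = 1.41 × 10^-5
Kb = Kw/Ka = 1.0×10^-14 / 1.41 × 10^-5 = 7.09 × 10^-10
From the ICE table, Kb = [OH-]²/(0.28 − [OH-]) = 7.09 × 10^-10.
Assume [OH-] ≪ 0.28: [OH-] ≈ √(7.09 × 10^-10 × 0.28) = 1.41 × 10^-5 M
([OH-]/C₀ = 0.005% < 5%, so the approximation holds.)
pOH = −log(1.41 × 10^-5) = 4.85; pH = 14.00 − 4.85 = 9.15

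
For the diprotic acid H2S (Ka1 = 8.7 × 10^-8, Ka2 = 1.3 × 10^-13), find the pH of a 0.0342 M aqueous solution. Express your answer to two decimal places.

Since Ka1 ≫ Ka2, the first ionization dominates [H+].
Ka1 = x²/(0.0342 − x) = 8.7 × 10^-8
x ≈ √(8.7 × 10^-8 × 0.0342) = 5.45 × 10^-5 M
pH = −log(5.45 × 10^-5) = 4.26

pH = 4.26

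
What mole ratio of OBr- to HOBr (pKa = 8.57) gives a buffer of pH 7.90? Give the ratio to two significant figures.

ratio = 0.21

pH = pKa + log(r) ⇒ log(r) = 7.90 − 8.57 = -0.67
r = [OBr-]/[HOBr] = 10^(-0.67) = 0.214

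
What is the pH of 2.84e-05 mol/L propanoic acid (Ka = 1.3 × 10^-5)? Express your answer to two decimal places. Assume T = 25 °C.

CH3CH2COOH ⇌ CH3CH2COO- + H+
From the ICE table, Ka = x²/(2.84e-05 − x) = 1.3 × 10^-5.
Here C₀/Ka ≈ 2.18, so the small-x approximation fails. Use the quadratic:
x = [−1.3e-05 + √(1.3e-05² + 1.48e-09)]/2 = 1.38 × 10^-5 M
pH = −log[H+] = −log(1.38 × 10^-5) = 4.86

pH = 4.86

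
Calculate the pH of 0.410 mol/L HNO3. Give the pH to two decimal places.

HNO3 is a strong acid and dissociates completely, so [H+] = 0.410 M.
pH = -log(0.41) = 0.39

pH = 0.39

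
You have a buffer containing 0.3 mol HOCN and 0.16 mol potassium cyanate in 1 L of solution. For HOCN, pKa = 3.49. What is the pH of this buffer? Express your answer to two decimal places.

pH = 3.22

Henderson–Hasselbalch: pH = pKa + log([OCN-]/[HOCN]) = 3.49 + log(0.16/0.3)
pH = 3.49 + (-0.273) = 3.22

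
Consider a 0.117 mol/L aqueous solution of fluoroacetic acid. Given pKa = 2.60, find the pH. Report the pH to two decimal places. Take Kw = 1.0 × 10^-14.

FCH2COOH ⇌ FCH2COO- + H+
Ka = 10^(−2.60) = 2.51 × 10^-3
Let x = [H+] at equilibrium. Ka = x²/(0.117 − x).
x is not negligible relative to C₀; solve x² + 0.00251·x − 0.000294 = 0.
x = (−Ka + √(Ka² + 4·Ka·C₀))/2 = 1.59 × 10^-2 M
pH = −log[H+] = −log(1.59 × 10^-2) = 1.80

pH = 1.80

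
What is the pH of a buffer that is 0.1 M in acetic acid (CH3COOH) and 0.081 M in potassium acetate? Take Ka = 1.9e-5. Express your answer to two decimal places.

pKa = −log(1.9 × 10^-5) = 4.721
pH = pKa + log([A⁻]/[HA]) = 4.721 + log(0.081/0.1)
pH = 4.721 + (-0.092) = 4.63

pH = 4.63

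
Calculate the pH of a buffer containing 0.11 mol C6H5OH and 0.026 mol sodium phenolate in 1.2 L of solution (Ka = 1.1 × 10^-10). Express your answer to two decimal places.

pKa = −log(1.1 × 10^-10) = 9.959
Henderson–Hasselbalch: pH = pKa + log([C6H5O-]/[C6H5OH]) = 9.959 + log(0.026/0.11)
pH = 9.959 + (-0.626) = 9.33

pH = 9.33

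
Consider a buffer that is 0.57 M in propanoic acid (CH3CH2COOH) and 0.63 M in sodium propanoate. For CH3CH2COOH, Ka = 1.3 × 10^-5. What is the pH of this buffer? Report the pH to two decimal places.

pKa = −log(1.3 × 10^-5) = 4.886
Using pH = pKa + log([base]/[acid]) with [base]/[acid] = 0.63/0.57:
pH = 4.886 + (+0.043) = 4.93

pH = 4.93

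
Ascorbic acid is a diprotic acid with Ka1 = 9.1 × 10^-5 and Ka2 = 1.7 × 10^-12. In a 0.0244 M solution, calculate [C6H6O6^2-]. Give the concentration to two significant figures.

1.7 × 10^-12 M

First ionization gives [H+] ≈ [HC6H6O6-] = 1.45 × 10^-3 M.
Second step: Ka2 = [H+][C6H6O6^2-]/[HC6H6O6-] ≈ [C6H6O6^2-] (since [H+] ≈ [HC6H6O6-]).
So [C6H6O6^2-] ≈ Ka2.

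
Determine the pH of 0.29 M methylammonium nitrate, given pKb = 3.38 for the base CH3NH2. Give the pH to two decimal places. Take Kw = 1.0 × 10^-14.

CH3NH3+ is the conjugate acid of the weak base CH3NH2.
Kb = 10^(−3.38) = 4.17 × 10^-4
Ka = Kw/Kb = 1.0×10^-14 / 4.17 × 10^-4 = 2.40 × 10^-11
Let x = [H+] at equilibrium. Ka = x²/(0.29 − x).
Since Ka ≪ C₀, x ≈ √(Ka·C₀) = 2.64 × 10^-6 M.
pH = −log(2.64 × 10^-6) = 5.58

pH = 5.58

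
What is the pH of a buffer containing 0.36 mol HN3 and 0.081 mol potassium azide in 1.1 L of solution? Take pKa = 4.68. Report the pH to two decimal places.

pH = 4.03

pH = pKa + log([A⁻]/[HA]) = 4.68 + log(0.081/0.36)
pH = 4.68 + (-0.648) = 4.03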